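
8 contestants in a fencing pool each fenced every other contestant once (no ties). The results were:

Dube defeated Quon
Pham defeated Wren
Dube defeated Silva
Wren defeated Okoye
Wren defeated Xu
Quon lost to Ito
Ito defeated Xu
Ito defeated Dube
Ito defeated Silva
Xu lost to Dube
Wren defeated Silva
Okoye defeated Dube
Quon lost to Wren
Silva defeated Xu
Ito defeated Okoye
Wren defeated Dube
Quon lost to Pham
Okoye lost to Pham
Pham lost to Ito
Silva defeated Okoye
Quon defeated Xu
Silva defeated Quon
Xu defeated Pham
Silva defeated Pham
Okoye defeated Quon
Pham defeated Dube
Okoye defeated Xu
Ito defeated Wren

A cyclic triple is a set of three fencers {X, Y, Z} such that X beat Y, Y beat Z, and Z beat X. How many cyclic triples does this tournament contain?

7

Win totals: Pham 4, Xu 1, Ito 7, Wren 5, Silva 4, Quon 1, Dube 3, Okoye 3.
A fencer with w wins dominates both others in C(w,2) triples; summing gives 6 + 0 + 21 + 10 + 6 + 0 + 3 + 3 = 49 transitive triples.
Total triples C(8,3) = 56, so cyclic triples = 56 − 49 = 7.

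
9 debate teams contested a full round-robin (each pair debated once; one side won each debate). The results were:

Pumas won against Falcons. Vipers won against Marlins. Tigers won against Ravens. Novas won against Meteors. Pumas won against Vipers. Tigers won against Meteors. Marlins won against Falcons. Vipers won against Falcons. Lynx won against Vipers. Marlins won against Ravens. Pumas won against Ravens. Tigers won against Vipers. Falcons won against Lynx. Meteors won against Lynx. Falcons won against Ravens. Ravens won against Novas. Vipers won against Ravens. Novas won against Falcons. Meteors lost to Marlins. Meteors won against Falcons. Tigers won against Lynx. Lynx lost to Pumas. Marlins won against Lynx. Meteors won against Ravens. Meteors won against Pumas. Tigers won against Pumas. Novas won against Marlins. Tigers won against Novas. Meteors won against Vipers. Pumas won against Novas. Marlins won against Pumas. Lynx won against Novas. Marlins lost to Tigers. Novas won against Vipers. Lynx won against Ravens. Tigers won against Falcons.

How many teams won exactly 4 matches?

Win totals: Falcons 2, Vipers 3, Meteors 5, Ravens 1, Marlins 5, Tigers 8, Lynx 3, Pumas 5, Novas 4.
Exactly 4: Novas — 1 team.

1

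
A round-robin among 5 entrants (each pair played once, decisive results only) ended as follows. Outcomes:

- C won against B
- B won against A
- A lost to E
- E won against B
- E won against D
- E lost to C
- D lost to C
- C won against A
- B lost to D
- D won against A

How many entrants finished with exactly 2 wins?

1

Win totals: A 0, B 1, C 4, D 2, E 3.
Exactly 2: D — 1 entrant.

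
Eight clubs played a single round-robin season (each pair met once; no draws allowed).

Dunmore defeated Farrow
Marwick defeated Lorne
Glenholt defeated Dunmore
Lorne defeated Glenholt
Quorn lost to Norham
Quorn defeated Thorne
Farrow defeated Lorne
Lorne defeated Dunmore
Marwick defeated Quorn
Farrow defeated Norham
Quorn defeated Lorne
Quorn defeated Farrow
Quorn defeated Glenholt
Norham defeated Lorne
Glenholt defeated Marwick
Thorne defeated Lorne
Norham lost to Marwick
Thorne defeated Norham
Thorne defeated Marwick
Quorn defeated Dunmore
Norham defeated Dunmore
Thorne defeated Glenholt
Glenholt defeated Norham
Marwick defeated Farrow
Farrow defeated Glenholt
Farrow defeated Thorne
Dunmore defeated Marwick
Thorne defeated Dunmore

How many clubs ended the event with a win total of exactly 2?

2

Win totals: Norham 3, Dunmore 2, Marwick 4, Quorn 5, Thorne 5, Glenholt 3, Farrow 4, Lorne 2.
Exactly 2: Dunmore, Lorne — 2 clubs.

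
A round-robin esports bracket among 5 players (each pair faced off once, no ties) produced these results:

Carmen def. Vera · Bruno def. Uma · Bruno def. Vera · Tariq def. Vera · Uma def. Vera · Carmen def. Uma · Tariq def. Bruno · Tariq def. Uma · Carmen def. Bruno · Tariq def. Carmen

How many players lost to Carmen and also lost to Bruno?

2

Carmen beat: Vera, Uma, Bruno.
Bruno beat: Vera, Uma.
Both beat: Vera, Uma — 2.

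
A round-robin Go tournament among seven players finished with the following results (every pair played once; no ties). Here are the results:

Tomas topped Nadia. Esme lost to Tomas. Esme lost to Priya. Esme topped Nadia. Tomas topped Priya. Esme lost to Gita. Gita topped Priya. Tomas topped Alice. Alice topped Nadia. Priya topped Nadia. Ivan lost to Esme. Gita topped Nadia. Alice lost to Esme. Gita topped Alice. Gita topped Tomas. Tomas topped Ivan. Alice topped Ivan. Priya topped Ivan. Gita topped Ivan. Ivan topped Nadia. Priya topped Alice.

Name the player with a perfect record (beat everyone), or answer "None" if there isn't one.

Gita

Gita has 6 wins out of 6 opponents — a perfect record.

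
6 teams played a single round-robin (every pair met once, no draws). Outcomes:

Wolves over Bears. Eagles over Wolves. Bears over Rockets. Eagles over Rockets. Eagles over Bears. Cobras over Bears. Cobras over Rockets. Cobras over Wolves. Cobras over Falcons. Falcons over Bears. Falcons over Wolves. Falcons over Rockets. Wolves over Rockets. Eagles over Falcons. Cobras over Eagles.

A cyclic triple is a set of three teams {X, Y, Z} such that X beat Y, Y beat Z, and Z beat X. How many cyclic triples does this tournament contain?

0

Of the C(6,3) = 20 triples, the cyclic ones are: none.
That is 0.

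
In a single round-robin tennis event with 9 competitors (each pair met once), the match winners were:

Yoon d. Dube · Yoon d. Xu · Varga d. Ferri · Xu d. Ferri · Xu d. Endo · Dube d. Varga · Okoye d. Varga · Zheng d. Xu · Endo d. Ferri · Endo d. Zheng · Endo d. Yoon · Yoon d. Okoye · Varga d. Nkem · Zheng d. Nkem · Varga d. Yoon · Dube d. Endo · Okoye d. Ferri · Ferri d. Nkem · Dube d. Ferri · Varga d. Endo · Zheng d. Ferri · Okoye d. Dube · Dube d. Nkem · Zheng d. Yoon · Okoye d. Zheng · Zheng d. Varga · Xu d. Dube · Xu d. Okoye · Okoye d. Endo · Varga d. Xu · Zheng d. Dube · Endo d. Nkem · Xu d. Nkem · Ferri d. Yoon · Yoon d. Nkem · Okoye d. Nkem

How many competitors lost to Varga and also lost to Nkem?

0

Varga beat: Xu, Endo, Nkem, Yoon, Ferri.
Nkem beat: no one.
No one was beaten by both.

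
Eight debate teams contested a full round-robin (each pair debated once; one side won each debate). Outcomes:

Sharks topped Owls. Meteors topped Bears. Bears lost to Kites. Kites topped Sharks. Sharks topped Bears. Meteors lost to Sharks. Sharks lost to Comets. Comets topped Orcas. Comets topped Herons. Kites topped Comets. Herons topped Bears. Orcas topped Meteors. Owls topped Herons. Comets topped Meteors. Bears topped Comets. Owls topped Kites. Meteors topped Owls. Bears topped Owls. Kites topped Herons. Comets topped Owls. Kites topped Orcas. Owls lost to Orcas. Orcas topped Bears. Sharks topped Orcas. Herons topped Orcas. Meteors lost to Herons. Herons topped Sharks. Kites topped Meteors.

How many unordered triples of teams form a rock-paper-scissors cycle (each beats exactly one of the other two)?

13

Win totals: Comets 5, Sharks 4, Owls 2, Kites 6, Orcas 3, Bears 2, Meteors 2, Herons 4.
A team with w wins dominates both others in C(w,2) triples; summing gives 10 + 6 + 1 + 15 + 3 + 1 + 1 + 6 = 43 transitive triples.
Total triples C(8,3) = 56, so cyclic triples = 56 − 43 = 13.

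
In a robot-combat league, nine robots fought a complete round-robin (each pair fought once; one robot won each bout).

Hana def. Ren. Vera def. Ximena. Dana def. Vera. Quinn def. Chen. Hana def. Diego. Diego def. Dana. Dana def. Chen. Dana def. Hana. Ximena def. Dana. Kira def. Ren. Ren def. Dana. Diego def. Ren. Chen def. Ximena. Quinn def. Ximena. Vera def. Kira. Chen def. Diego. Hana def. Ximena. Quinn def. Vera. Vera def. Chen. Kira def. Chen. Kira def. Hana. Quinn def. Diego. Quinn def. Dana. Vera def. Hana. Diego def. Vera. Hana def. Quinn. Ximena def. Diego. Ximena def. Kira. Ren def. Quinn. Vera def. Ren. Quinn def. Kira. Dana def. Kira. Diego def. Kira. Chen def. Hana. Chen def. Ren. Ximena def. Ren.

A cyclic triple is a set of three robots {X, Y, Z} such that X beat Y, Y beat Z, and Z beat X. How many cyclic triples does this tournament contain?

Win totals: Chen 4, Kira 3, Ximena 4, Quinn 6, Vera 5, Dana 4, Diego 4, Hana 4, Ren 2.
A robot with w wins dominates both others in C(w,2) triples; summing gives 6 + 3 + 6 + 15 + 10 + 6 + 6 + 6 + 1 = 59 transitive triples.
Total triples C(9,3) = 84, so cyclic triples = 84 − 59 = 25.

25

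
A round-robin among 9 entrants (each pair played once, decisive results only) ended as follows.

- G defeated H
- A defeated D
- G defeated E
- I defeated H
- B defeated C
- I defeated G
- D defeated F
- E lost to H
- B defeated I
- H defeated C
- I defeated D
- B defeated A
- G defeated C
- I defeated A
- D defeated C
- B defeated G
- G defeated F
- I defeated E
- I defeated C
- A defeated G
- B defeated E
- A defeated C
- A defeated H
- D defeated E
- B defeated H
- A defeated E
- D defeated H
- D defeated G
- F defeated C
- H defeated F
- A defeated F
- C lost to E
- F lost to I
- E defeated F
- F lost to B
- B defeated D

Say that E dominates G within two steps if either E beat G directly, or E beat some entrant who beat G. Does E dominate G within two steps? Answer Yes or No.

E did not beat G directly.
E beat C, F, but each of them lost to G. No two-step path.

No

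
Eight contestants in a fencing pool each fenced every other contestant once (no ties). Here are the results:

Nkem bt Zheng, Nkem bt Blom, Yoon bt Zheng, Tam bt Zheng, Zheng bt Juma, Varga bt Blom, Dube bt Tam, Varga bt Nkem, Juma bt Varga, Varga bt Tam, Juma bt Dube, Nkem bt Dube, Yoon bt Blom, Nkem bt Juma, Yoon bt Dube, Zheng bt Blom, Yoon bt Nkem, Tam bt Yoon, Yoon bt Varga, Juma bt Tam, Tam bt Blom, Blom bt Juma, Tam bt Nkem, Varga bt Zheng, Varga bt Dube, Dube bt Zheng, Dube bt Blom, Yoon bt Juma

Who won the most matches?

Win totals: Varga 5, Nkem 4, Juma 3, Yoon 6, Tam 4, Blom 1, Zheng 2, Dube 3.
Yoon leads with 6 wins (next highest: 5).

Yoon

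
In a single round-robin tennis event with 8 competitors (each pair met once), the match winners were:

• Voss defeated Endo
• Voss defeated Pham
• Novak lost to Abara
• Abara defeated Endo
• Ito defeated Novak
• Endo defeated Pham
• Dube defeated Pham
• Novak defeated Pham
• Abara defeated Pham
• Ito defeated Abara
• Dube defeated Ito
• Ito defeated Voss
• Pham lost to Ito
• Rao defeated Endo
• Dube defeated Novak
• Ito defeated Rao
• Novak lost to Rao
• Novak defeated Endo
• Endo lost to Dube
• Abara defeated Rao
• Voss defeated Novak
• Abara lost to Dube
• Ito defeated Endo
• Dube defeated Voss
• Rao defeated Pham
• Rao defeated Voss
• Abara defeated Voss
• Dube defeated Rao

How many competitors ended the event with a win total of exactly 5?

1

Win totals: Endo 1, Ito 6, Dube 7, Novak 2, Voss 3, Pham 0, Abara 5, Rao 4.
Exactly 5: Abara — 1 competitor.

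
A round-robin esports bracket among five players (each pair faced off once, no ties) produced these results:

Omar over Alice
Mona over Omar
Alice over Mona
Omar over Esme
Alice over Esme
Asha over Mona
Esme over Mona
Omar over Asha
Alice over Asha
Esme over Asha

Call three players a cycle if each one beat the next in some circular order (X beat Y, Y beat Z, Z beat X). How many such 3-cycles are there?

3

Of the C(5,3) = 10 triples, the cyclic ones are: {Asha, Omar, Mona}; {Alice, Omar, Mona}; {Omar, Esme, Mona}.
That is 3.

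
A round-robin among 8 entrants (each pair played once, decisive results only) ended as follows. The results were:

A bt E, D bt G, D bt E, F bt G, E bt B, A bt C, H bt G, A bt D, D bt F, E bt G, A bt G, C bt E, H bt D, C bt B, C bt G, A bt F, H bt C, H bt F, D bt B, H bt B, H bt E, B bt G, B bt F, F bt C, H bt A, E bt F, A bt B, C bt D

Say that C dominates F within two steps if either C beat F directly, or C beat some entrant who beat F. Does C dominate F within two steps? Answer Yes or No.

C did not beat F directly.
C beat B, D, E, G. Of those, B beat F.

Yes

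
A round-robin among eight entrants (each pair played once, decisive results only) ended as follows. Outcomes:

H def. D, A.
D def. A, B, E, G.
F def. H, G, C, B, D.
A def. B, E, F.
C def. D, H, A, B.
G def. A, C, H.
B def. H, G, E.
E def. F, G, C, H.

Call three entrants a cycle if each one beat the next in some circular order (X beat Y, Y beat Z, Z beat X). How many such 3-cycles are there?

18

Win totals: A 3, B 3, C 4, D 4, E 4, F 5, G 3, H 2.
An entrant with w wins dominates both others in C(w,2) triples; summing gives 3 + 3 + 6 + 6 + 6 + 10 + 3 + 1 = 38 transitive triples.
Total triples C(8,3) = 56, so cyclic triples = 56 − 38 = 18.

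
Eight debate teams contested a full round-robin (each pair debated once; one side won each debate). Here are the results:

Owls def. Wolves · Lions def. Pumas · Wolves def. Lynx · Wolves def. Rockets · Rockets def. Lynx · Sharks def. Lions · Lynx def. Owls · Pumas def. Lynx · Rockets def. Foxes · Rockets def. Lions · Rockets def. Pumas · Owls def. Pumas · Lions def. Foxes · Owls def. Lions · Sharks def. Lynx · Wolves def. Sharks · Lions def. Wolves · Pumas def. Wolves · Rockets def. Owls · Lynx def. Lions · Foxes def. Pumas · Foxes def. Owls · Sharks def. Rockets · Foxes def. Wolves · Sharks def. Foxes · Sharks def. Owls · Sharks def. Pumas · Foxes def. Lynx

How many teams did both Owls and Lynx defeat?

Owls beat: Lions, Wolves, Pumas.
Lynx beat: Lions, Owls.
Both beat: Lions — 1.

1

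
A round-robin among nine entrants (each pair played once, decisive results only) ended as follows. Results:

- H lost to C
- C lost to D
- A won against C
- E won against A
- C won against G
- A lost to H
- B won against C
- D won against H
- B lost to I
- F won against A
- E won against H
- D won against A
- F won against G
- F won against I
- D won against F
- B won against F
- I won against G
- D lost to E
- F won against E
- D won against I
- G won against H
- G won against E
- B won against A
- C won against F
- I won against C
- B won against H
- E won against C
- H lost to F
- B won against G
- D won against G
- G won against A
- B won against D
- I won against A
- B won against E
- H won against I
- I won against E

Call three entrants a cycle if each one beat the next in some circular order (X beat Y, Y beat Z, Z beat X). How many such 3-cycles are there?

Win totals: A 1, B 7, C 3, D 6, E 4, F 5, G 3, H 2, I 5.
An entrant with w wins dominates both others in C(w,2) triples; summing gives 0 + 21 + 3 + 15 + 6 + 10 + 3 + 1 + 10 = 69 transitive triples.
Total triples C(9,3) = 84, so cyclic triples = 84 − 69 = 15.

15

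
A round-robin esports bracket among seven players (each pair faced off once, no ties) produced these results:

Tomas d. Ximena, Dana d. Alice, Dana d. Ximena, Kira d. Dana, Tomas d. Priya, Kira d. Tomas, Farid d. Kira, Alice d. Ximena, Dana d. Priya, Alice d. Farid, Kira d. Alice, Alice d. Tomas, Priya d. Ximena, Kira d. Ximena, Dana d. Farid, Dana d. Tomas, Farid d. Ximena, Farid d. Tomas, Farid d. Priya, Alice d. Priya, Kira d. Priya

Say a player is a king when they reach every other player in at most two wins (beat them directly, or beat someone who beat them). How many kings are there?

3

Kira reaches everyone (king).
Farid reaches everyone (king).
Dana reaches everyone (king).
Alice cannot reach Dana in two steps.
Ximena cannot reach Kira, Farid, Dana, Alice, Priya, Tomas in two steps.
Priya cannot reach Kira, Farid, Dana, Alice, Tomas in two steps.
Tomas cannot reach Kira, Farid, Dana, Alice in two steps.
Kings: Kira, Farid, Dana — 3.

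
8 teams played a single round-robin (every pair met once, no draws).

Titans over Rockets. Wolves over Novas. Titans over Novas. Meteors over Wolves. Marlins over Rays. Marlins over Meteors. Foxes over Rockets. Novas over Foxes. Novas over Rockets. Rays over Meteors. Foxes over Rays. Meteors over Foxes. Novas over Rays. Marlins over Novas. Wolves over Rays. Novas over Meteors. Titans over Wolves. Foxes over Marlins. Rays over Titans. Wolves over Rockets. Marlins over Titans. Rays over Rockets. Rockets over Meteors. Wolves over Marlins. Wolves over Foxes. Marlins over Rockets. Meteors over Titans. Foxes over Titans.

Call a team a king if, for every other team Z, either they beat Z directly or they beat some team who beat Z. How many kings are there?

6

Wolves reaches everyone (king).
Foxes reaches everyone (king).
Meteors reaches everyone (king).
Novas reaches everyone (king).
Titans reaches everyone (king).
Marlins reaches everyone (king).
Rockets cannot reach Novas, Marlins, Rays in two steps.
Rays cannot reach Marlins in two steps.
Kings: Wolves, Foxes, Meteors, Novas, Titans, Marlins — 6.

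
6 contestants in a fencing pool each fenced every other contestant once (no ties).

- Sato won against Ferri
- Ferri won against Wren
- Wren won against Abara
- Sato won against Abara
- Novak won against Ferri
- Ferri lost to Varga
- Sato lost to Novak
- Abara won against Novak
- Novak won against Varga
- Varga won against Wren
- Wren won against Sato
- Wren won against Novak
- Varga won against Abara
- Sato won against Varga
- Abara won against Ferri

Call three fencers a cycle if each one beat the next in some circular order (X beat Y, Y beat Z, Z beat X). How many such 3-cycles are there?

Of the C(6,3) = 20 triples, the cyclic ones are: {Novak, Ferri, Wren}; {Novak, Wren, Varga}; {Novak, Varga, Abara}; {Novak, Sato, Abara}; {Ferri, Wren, Sato}; {Ferri, Wren, Abara}; {Wren, Varga, Sato}.
That is 7.

7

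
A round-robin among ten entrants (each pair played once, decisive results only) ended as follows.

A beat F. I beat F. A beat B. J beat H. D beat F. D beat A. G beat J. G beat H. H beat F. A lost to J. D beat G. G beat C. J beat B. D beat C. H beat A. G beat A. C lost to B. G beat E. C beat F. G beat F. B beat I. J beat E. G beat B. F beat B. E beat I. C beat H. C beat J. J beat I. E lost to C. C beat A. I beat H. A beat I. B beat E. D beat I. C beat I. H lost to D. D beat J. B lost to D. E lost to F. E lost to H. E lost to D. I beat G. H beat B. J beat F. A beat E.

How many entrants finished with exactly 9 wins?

1

Win totals: A 4, B 3, C 6, D 9, E 1, F 2, G 7, H 4, I 3, J 6.
Exactly 9: D — 1 entrant.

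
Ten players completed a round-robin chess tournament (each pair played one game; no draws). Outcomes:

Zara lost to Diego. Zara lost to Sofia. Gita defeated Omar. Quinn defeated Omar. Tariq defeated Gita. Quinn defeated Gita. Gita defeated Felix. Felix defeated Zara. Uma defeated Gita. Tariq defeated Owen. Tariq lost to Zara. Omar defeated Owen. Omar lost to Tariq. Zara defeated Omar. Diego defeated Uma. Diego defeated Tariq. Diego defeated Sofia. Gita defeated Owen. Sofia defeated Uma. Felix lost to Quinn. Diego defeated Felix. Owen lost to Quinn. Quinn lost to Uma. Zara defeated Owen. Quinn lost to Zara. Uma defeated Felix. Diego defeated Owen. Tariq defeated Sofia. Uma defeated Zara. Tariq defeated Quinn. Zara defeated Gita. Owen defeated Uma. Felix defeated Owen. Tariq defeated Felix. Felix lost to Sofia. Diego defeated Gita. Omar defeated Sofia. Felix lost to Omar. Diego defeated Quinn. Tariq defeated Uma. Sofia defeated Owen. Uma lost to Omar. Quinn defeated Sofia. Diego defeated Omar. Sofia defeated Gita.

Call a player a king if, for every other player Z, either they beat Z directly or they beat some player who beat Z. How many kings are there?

1

Felix cannot reach Diego, Sofia in two steps.
Quinn cannot reach Diego, Tariq in two steps.
Zara cannot reach Diego in two steps.
Gita cannot reach Quinn, Diego, Tariq in two steps.
Omar cannot reach Diego, Tariq in two steps.
Diego reaches everyone (king).
Uma cannot reach Diego in two steps.
Sofia cannot reach Diego in two steps.
Owen cannot reach Omar, Diego, Sofia, Tariq in two steps.
Tariq cannot reach Diego in two steps.
Kings: Diego — 1.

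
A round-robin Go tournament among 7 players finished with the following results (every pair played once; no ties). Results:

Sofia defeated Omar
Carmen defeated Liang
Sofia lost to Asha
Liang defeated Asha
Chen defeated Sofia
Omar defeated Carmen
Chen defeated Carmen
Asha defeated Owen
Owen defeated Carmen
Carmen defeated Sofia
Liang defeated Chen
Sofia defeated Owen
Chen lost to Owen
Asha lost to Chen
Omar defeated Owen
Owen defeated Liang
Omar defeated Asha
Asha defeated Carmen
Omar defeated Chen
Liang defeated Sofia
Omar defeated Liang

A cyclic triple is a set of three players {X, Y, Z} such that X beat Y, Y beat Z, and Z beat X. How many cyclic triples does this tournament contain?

Win totals: Asha 3, Carmen 2, Omar 5, Sofia 2, Chen 3, Owen 3, Liang 3.
A player with w wins dominates both others in C(w,2) triples; summing gives 3 + 1 + 10 + 1 + 3 + 3 + 3 = 24 transitive triples.
Total triples C(7,3) = 35, so cyclic triples = 35 − 24 = 11.

11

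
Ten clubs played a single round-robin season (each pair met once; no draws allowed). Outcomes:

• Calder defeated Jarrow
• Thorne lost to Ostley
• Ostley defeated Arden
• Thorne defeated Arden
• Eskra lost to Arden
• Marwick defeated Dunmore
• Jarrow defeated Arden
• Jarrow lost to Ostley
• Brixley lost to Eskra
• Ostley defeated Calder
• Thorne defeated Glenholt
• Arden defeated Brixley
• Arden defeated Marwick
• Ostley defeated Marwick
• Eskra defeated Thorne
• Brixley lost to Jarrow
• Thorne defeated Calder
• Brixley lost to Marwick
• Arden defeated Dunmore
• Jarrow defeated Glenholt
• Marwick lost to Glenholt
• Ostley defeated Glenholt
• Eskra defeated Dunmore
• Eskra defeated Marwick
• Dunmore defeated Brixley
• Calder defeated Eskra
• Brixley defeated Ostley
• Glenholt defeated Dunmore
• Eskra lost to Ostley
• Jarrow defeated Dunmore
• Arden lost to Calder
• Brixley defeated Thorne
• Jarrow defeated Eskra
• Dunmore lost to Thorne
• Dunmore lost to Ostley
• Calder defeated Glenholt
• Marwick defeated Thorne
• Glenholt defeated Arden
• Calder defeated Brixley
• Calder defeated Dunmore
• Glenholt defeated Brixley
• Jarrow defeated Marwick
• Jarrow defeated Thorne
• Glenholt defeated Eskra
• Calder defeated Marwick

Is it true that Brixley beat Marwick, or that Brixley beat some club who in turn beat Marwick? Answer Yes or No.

Brixley did not beat Marwick directly.
Brixley beat Thorne, Ostley. Of those, Ostley beat Marwick.

Yes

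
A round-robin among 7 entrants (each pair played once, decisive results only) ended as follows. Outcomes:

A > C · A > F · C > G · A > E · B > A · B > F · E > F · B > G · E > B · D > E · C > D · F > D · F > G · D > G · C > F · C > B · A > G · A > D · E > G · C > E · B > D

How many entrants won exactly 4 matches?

Win totals: A 5, B 4, C 5, D 2, E 3, F 2, G 0.
Exactly 4: B — 1 entrant.

1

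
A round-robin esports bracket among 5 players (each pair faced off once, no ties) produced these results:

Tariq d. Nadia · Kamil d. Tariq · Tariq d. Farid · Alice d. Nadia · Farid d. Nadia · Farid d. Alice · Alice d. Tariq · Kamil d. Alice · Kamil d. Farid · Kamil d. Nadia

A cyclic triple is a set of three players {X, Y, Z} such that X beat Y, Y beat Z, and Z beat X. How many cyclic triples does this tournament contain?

1

Of the C(5,3) = 10 triples, the cyclic ones are: {Tariq, Alice, Farid}.
That is 1.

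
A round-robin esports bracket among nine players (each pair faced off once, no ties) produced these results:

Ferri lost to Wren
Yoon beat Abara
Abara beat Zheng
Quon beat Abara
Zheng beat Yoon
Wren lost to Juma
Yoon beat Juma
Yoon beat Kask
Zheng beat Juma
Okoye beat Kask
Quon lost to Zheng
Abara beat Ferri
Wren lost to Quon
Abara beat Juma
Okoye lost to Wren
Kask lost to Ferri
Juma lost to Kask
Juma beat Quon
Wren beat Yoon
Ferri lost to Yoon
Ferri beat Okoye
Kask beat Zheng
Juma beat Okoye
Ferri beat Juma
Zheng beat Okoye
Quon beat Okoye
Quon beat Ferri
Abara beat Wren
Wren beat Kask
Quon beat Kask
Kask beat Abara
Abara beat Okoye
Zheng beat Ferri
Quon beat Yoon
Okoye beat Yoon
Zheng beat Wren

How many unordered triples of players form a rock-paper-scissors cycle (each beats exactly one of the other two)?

22

Win totals: Okoye 2, Juma 3, Yoon 4, Wren 4, Kask 3, Ferri 3, Quon 6, Abara 5, Zheng 6.
A player with w wins dominates both others in C(w,2) triples; summing gives 1 + 3 + 6 + 6 + 3 + 3 + 15 + 10 + 15 = 62 transitive triples.
Total triples C(9,3) = 84, so cyclic triples = 84 − 62 = 22.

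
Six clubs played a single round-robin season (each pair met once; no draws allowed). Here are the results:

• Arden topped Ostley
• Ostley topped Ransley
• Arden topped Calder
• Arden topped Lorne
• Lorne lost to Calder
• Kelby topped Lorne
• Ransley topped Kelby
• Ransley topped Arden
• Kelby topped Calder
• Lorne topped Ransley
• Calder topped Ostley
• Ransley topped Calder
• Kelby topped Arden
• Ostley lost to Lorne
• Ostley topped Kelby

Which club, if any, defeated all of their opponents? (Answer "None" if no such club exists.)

None

Highest win total is Ransley with 3 (out of 5 possible).
Ransley lost to Lorne, Ostley, so no club went undefeated.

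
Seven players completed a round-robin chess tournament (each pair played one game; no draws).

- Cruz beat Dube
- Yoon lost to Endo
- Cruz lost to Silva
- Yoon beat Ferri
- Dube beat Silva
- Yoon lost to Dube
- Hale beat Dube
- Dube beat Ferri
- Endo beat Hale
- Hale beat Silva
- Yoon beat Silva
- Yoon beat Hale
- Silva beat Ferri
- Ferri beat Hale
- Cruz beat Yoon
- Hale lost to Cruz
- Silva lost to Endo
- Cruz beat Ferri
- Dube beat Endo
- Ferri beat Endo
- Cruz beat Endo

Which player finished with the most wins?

Win totals: Silva 2, Cruz 5, Ferri 2, Hale 2, Endo 3, Dube 4, Yoon 3.
Cruz leads with 5 wins (next highest: 4).

Cruz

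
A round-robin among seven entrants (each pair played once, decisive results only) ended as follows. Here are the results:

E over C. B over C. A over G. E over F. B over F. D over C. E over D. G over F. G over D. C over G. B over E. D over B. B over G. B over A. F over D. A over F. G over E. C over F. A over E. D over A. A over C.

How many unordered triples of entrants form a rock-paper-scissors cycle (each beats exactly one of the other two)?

9

Win totals: A 4, B 5, C 2, D 3, E 3, F 1, G 3.
An entrant with w wins dominates both others in C(w,2) triples; summing gives 6 + 10 + 1 + 3 + 3 + 0 + 3 = 26 transitive triples.
Total triples C(7,3) = 35, so cyclic triples = 35 − 26 = 9.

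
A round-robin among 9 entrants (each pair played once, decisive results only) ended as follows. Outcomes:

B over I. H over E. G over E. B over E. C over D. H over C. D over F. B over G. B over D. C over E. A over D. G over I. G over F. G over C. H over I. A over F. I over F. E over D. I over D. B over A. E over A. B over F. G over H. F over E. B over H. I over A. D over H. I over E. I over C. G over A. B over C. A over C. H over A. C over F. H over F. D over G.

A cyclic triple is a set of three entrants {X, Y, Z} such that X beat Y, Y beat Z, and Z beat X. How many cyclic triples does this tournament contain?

11

Win totals: A 3, B 8, C 3, D 3, E 2, F 1, G 6, H 5, I 5.
An entrant with w wins dominates both others in C(w,2) triples; summing gives 3 + 28 + 3 + 3 + 1 + 0 + 15 + 10 + 10 = 73 transitive triples.
Total triples C(9,3) = 84, so cyclic triples = 84 − 73 = 11.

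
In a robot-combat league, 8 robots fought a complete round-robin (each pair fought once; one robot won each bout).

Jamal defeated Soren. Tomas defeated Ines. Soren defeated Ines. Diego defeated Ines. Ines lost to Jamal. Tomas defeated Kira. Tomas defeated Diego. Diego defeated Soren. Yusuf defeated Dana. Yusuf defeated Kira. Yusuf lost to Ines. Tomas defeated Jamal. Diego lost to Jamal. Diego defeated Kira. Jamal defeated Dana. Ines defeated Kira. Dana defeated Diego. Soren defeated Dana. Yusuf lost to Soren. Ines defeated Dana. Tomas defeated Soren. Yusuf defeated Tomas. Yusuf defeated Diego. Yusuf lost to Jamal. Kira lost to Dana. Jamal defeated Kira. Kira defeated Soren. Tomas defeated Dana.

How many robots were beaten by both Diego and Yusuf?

Diego beat: Soren, Ines, Kira.
Yusuf beat: Dana, Kira, Diego, Tomas.
Both beat: Kira — 1.

1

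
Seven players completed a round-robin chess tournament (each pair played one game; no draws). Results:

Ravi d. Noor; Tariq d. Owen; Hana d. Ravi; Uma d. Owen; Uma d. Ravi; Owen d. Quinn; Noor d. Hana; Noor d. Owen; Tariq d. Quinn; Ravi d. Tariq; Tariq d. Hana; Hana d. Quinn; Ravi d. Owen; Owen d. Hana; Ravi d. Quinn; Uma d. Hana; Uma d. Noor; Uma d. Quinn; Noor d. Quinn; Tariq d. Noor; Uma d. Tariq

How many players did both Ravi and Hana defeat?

1

Ravi beat: Quinn, Noor, Tariq, Owen.
Hana beat: Quinn, Ravi.
Both beat: Quinn — 1.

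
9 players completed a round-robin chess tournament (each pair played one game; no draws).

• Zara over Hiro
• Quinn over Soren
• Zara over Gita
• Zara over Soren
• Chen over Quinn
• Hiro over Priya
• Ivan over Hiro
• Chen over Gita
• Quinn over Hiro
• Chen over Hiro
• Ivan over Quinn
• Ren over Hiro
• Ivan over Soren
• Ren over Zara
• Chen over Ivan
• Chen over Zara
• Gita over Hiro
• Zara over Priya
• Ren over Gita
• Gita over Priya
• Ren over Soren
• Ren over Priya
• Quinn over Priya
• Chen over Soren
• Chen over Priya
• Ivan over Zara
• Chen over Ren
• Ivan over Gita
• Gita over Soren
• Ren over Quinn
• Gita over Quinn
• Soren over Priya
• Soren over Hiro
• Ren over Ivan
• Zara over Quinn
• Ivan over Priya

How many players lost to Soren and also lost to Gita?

Soren beat: Hiro, Priya.
Gita beat: Hiro, Quinn, Priya, Soren.
Both beat: Hiro, Priya — 2.

2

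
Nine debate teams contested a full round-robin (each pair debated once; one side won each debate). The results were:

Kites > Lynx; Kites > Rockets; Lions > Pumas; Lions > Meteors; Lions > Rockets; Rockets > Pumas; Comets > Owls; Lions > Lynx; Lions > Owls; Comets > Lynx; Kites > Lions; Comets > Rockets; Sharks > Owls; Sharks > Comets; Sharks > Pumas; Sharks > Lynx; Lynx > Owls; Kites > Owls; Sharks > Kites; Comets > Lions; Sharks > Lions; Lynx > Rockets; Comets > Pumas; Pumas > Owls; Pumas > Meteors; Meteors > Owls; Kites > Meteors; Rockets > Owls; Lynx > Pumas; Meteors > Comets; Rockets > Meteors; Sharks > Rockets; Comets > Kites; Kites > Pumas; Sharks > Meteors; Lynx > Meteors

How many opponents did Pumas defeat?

Pumas' results: beat Meteors, Owls; lost to Lions, Comets, Sharks, Rockets, Lynx, Kites.
That is 2 wins.

2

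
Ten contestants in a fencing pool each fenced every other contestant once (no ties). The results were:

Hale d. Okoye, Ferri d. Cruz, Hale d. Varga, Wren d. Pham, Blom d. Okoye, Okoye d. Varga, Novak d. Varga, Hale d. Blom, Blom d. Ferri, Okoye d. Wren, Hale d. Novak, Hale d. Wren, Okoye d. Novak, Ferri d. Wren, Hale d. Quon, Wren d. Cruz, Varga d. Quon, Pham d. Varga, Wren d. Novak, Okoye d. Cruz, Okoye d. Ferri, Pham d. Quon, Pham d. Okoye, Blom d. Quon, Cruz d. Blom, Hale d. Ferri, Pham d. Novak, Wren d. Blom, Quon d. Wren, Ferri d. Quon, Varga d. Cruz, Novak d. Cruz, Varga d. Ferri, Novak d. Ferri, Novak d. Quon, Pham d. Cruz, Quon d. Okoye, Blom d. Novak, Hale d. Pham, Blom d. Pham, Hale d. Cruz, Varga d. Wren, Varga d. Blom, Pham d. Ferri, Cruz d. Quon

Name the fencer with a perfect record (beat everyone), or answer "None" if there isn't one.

Hale

Hale has 9 wins out of 9 opponents — a perfect record.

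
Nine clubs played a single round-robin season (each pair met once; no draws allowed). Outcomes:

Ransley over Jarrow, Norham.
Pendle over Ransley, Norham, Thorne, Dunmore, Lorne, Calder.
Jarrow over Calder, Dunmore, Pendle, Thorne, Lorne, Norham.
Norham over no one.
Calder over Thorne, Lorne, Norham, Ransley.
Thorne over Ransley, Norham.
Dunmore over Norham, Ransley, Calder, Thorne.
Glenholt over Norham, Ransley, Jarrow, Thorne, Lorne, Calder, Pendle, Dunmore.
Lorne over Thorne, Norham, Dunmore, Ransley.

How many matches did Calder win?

4

Calder's results: beat Ransley, Lorne, Thorne, Norham; lost to Jarrow, Glenholt, Pendle, Dunmore.
That is 4 wins.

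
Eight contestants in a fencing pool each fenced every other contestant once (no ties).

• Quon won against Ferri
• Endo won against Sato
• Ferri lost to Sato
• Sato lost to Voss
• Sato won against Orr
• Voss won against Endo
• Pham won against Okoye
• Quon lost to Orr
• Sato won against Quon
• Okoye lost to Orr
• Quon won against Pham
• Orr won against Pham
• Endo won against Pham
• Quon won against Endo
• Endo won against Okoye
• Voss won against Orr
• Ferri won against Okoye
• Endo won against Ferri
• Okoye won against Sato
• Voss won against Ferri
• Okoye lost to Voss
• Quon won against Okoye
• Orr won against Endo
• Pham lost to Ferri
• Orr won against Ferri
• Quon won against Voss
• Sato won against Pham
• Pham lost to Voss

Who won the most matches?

Voss

Win totals: Ferri 2, Pham 1, Orr 5, Sato 4, Voss 6, Endo 4, Okoye 1, Quon 5.
Voss leads with 6 wins (next highest: 5).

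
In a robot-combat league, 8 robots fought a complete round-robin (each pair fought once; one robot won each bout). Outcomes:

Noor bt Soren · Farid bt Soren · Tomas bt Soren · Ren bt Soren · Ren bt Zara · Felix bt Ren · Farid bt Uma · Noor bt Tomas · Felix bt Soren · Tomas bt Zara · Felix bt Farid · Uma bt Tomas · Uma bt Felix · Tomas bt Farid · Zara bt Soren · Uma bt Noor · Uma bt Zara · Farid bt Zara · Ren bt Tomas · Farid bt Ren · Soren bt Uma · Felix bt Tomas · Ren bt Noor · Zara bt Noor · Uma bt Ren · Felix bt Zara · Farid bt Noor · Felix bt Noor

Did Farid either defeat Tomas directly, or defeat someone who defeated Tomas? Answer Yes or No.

Farid did not beat Tomas directly.
Farid beat Noor, Zara, Uma, Soren, Ren. Of those, Noor beat Tomas.

Yes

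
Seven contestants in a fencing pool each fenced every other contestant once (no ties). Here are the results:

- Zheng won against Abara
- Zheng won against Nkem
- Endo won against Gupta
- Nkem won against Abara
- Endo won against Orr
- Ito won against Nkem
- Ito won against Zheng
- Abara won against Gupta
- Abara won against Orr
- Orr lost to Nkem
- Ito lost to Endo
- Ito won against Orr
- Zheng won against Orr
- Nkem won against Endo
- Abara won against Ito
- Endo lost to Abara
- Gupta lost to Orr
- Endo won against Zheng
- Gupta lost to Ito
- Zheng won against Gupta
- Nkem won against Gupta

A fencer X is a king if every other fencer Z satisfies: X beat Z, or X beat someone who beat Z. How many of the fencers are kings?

Gupta cannot reach Zheng, Ito, Nkem, Orr, Abara, Endo in two steps.
Zheng reaches everyone (king).
Ito reaches everyone (king).
Nkem reaches everyone (king).
Orr cannot reach Zheng, Ito, Nkem, Abara, Endo in two steps.
Abara reaches everyone (king).
Endo reaches everyone (king).
Kings: Zheng, Ito, Nkem, Abara, Endo — 5.

5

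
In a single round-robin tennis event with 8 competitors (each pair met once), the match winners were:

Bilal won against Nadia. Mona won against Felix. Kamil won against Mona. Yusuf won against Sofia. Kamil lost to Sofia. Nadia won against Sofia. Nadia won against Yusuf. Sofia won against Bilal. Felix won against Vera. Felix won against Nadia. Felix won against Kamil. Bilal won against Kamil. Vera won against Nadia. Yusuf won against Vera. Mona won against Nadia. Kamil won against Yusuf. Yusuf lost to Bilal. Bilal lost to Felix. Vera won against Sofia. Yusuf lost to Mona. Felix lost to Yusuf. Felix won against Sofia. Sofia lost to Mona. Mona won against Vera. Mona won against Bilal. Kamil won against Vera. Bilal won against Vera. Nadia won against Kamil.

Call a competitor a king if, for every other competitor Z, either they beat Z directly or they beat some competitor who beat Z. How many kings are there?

Vera cannot reach Felix, Mona in two steps.
Kamil reaches everyone (king).
Felix reaches everyone (king).
Yusuf cannot reach Mona in two steps.
Sofia cannot reach Felix in two steps.
Mona reaches everyone (king).
Bilal reaches everyone (king).
Nadia reaches everyone (king).
Kings: Kamil, Felix, Mona, Bilal, Nadia — 5.

5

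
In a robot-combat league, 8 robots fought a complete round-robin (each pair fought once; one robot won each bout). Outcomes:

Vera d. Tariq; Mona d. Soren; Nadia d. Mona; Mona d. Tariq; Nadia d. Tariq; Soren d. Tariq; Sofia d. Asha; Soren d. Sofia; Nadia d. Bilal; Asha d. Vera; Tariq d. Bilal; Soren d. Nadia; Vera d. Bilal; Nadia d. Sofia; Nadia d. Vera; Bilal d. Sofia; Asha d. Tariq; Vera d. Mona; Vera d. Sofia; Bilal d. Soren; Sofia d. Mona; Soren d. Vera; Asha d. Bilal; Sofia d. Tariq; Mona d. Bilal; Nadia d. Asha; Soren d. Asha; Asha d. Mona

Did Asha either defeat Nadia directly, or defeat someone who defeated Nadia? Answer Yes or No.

No

Asha did not beat Nadia directly.
Asha beat Vera, Bilal, Mona, Tariq, but each of them lost to Nadia. No two-step path.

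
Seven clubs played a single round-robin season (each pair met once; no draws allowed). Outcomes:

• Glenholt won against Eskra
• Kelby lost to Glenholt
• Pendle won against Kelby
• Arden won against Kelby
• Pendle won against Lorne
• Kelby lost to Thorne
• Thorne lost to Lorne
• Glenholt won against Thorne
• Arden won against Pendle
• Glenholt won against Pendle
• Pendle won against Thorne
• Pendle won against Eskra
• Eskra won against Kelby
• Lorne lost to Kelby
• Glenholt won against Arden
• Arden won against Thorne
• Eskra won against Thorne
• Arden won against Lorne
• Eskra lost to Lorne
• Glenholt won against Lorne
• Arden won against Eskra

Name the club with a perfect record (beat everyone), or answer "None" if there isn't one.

Glenholt

Glenholt has 6 wins out of 6 opponents — a perfect record.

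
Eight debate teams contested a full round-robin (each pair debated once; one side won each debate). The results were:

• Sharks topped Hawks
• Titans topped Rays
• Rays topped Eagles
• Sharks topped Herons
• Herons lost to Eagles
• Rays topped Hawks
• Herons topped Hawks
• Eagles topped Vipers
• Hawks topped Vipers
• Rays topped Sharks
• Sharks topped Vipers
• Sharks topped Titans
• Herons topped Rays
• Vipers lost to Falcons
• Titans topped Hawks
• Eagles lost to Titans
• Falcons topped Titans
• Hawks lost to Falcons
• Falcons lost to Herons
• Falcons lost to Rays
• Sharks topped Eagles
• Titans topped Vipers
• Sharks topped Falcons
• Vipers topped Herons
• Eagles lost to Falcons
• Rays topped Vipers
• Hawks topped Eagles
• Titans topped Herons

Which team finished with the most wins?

Sharks

Win totals: Falcons 4, Eagles 2, Herons 3, Rays 5, Hawks 2, Sharks 6, Vipers 1, Titans 5.
Sharks leads with 6 wins (next highest: 5).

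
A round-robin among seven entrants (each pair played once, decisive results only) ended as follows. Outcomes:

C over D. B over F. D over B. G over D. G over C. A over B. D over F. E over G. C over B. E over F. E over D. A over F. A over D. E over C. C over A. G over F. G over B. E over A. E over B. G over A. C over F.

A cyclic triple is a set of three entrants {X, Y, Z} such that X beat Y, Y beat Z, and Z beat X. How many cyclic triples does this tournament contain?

0

Win totals: A 3, B 1, C 4, D 2, E 6, F 0, G 5.
An entrant with w wins dominates both others in C(w,2) triples; summing gives 3 + 0 + 6 + 1 + 15 + 0 + 10 = 35 transitive triples.
Total triples C(7,3) = 35, so cyclic triples = 35 − 35 = 0.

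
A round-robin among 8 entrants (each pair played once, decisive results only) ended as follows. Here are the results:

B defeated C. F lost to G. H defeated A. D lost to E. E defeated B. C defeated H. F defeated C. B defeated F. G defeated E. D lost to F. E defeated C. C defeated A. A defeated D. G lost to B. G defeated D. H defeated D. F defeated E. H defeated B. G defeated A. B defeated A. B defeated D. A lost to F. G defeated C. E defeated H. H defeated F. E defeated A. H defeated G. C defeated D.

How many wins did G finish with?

5

G's results: beat A, C, D, E, F; lost to B, H.
That is 5 wins.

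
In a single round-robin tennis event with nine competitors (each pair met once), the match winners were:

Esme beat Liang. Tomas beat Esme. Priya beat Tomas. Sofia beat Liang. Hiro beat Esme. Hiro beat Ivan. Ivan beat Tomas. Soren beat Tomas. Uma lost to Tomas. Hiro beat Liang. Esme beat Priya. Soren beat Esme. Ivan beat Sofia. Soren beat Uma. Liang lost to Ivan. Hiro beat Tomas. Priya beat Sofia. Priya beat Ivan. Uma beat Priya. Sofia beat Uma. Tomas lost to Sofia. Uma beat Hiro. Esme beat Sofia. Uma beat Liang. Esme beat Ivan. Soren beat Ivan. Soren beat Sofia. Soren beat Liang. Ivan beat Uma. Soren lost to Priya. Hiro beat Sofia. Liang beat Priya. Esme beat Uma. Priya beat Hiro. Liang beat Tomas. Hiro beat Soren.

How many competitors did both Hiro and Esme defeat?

Hiro beat: Sofia, Ivan, Esme, Soren, Tomas, Liang.
Esme beat: Sofia, Ivan, Uma, Priya, Liang.
Both beat: Sofia, Ivan, Liang — 3.

3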